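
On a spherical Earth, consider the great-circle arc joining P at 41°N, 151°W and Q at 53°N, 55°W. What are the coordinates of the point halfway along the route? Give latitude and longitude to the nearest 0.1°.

≈ 57.8°N, 110.1°W

Convert each endpoint to a unit vector on the sphere (x = cos φ cos λ, y = cos φ sin λ, z = sin φ).
The central angle between the endpoints is δ = arccos(p₁·p₂) ≈ 1.074 rad (61.5°).
Interpolate at f = 1/2 with slerp weights a = sin((1−f)δ)/sin δ ≈ 0.582, b = sin(fδ)/sin δ ≈ 0.582.
p = a·p₁ + b·p₂ ≈ (-0.183, -0.500, 0.847); φ = arcsin(p_z) ≈ 57.84°, λ = atan2(p_y, p_x) ≈ -110.14°.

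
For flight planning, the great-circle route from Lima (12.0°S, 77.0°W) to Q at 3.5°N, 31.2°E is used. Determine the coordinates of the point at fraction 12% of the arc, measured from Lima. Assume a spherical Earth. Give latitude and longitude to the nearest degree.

≈ 12°S, 64°W

Convert each endpoint to a unit vector on the sphere (x = cos φ cos λ, y = cos φ sin λ, z = sin φ).
The central angle between the endpoints is δ = arccos(p₁·p₂) ≈ 1.894 rad (108.5°).
Interpolate at f = 0.12 with slerp weights a = sin((1−f)δ)/sin δ ≈ 1.050, b = sin(fδ)/sin δ ≈ 0.238.
p = a·p₁ + b·p₂ ≈ (0.434, -0.878, -0.204); φ = arcsin(p_z) ≈ -11.76°, λ = atan2(p_y, p_x) ≈ -63.69°.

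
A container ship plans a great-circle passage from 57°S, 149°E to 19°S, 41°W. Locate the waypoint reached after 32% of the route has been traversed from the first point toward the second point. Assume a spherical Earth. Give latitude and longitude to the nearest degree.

Write both endpoints as unit vectors p₁, p₂ with components (cos φ cos λ, cos φ sin λ, sin φ).
The central angle between the endpoints is δ = arccos(p₁·p₂) ≈ 1.807 rad (103.5°).
Interpolate at f = 0.32 with slerp weights a = sin((1−f)δ)/sin δ ≈ 0.969, b = sin(fδ)/sin δ ≈ 0.562.
p = a·p₁ + b·p₂ ≈ (-0.051, -0.077, -0.996); φ = arcsin(p_z) ≈ -84.70°, λ = atan2(p_y, p_x) ≈ -123.65°.

≈ 85°S, 124°W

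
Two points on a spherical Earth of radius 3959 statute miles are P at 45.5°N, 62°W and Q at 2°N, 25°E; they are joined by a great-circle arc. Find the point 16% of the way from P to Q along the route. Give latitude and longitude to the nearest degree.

The haversine formula gives a central angle δ ≈ 1.509 rad (86.5°) between the endpoints.
Interpolate at f = 0.16 with slerp weights a = sin((1−f)δ)/sin δ ≈ 0.956, b = sin(fδ)/sin δ ≈ 0.240.
p = a·p₁ + b·p₂ ≈ (0.532, -0.491, 0.690); φ = arcsin(p_z) ≈ 43.66°, λ = atan2(p_y, p_x) ≈ -42.70°.

≈ 44°N, 43°W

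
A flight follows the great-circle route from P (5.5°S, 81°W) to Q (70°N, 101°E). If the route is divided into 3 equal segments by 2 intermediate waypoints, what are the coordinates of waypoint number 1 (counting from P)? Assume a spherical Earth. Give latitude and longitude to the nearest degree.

≈ (33°N, 82°W)

Convert each endpoint to a unit vector on the sphere (x = cos φ cos λ, y = cos φ sin λ, z = sin φ).
The central angle between the endpoints is δ = arccos(p₁·p₂) ≈ 2.016 rad (115.5°).
Interpolate at f = 1/3 with slerp weights a = sin((1−f)δ)/sin δ ≈ 1.079, b = sin(fδ)/sin δ ≈ 0.690.
p = a·p₁ + b·p₂ ≈ (0.123, -0.830, 0.545); φ = arcsin(p_z) ≈ 32.99°, λ = atan2(p_y, p_x) ≈ -81.56°.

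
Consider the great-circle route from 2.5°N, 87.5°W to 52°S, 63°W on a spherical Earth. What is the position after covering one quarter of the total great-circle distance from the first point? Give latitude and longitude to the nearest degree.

≈ 11°S, 83°W

Write both endpoints as unit vectors p₁, p₂ with components (cos φ cos λ, cos φ sin λ, sin φ).
The central angle between the endpoints is δ = arccos(p₁·p₂) ≈ 1.018 rad (58.3°).
Interpolate at f = 1/4 with slerp weights a = sin((1−f)δ)/sin δ ≈ 0.812, b = sin(fδ)/sin δ ≈ 0.296.
p = a·p₁ + b·p₂ ≈ (0.118, -0.973, -0.198); φ = arcsin(p_z) ≈ -11.40°, λ = atan2(p_y, p_x) ≈ -83.08°.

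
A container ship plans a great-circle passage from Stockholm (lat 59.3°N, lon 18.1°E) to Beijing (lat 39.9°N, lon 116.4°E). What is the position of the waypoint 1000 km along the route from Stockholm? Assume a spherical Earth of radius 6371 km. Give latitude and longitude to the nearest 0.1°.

Convert each endpoint to a unit vector on the sphere (x = cos φ cos λ, y = cos φ sin λ, z = sin φ).
The central angle between the endpoints is δ = arccos(p₁·p₂) ≈ 1.053 rad (60.3°). The total great-circle distance is δ·R ≈ 1.053 × 6371 ≈ 6708 km, so the target fraction is f = 1000/6708 ≈ 0.149.
Interpolate at f ≈ 0.149 with slerp weights a = sin((1−f)δ)/sin δ ≈ 0.899, b = sin(fδ)/sin δ ≈ 0.180.
p = a·p₁ + b·p₂ ≈ (0.375, 0.266, 0.888); φ = arcsin(p_z) ≈ 62.64°, λ = atan2(p_y, p_x) ≈ 35.39°.

≈ lat 62.6°N, lon 35.4°E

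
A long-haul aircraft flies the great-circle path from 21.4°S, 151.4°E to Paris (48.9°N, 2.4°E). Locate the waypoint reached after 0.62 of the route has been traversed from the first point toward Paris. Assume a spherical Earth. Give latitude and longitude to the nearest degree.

Write both endpoints as unit vectors p₁, p₂ with components (cos φ cos λ, cos φ sin λ, sin φ).
The central angle between the endpoints is δ = arccos(p₁·p₂) ≈ 2.497 rad (143.1°).
Interpolate at f = 0.62 with slerp weights a = sin((1−f)δ)/sin δ ≈ 1.354, b = sin(fδ)/sin δ ≈ 1.665.
p = a·p₁ + b·p₂ ≈ (-0.013, 0.649, 0.761); φ = arcsin(p_z) ≈ 49.52°, λ = atan2(p_y, p_x) ≈ 91.15°.

≈ 50°N, 91°E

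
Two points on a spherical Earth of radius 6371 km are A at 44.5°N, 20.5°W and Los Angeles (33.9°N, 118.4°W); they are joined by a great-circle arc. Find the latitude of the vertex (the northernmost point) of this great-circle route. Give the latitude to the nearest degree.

The great circle lies in the plane with unit normal n̂ = (p₁ × p₂)/|p₁ × p₂|.
Here n̂_z ≈ -0.617; the vertex latitude is φ_max = arccos|n̂_z| ≈ 51.9°.
Check via Clairaut: cos φ_max = |cos φ₁| · sin C = cos(44.5°)·sin(59.8°) ≈ 0.617, again giving ≈ 51.9°.

≈ 52°N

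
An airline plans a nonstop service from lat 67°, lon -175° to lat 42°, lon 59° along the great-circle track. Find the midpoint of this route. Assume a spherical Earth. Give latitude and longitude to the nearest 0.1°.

Write both endpoints as unit vectors p₁, p₂ with components (cos φ cos λ, cos φ sin λ, sin φ).
The central angle between the endpoints is δ = arccos(p₁·p₂) ≈ 1.109 rad (63.6°).
Interpolate at f = 1/2 with slerp weights a = sin((1−f)δ)/sin δ ≈ 0.588, b = sin(fδ)/sin δ ≈ 0.588.
p = a·p₁ + b·p₂ ≈ (-0.004, 0.355, 0.935); φ = arcsin(p_z) ≈ 69.23°, λ = atan2(p_y, p_x) ≈ 90.62°.

≈ lat 69.2°, lon 90.6°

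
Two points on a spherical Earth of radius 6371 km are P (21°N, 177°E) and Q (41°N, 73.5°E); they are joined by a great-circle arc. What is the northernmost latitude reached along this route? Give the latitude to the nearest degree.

≈ 47°N

The great circle lies in the plane with unit normal n̂ = (p₁ × p₂)/|p₁ × p₂|.
Here n̂_z ≈ -0.687; the vertex latitude is φ_max = arccos|n̂_z| ≈ 46.6°.
Check via Clairaut: cos φ_max = |cos φ₁| · sin C = cos(21.0°)·sin(47.4°) ≈ 0.687, again giving ≈ 46.6°.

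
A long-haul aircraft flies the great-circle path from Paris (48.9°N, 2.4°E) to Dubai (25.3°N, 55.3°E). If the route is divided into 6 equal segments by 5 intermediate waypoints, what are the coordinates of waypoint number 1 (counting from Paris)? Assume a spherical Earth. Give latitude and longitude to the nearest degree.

Convert each endpoint to a unit vector on the sphere (x = cos φ cos λ, y = cos φ sin λ, z = sin φ).
The central angle between the endpoints is δ = arccos(p₁·p₂) ≈ 0.822 rad (47.1°).
Interpolate at f = 1/6 with slerp weights a = sin((1−f)δ)/sin δ ≈ 0.864, b = sin(fδ)/sin δ ≈ 0.186.
p = a·p₁ + b·p₂ ≈ (0.663, 0.162, 0.731); φ = arcsin(p_z) ≈ 46.93°, λ = atan2(p_y, p_x) ≈ 13.76°.

≈ (47°N, 14°E)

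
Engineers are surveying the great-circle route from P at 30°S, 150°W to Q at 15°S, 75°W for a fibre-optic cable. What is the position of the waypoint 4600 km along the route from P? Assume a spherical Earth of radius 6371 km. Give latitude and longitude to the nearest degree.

Convert each endpoint to a unit vector on the sphere (x = cos φ cos λ, y = cos φ sin λ, z = sin φ).
The central angle between the endpoints is δ = arccos(p₁·p₂) ≈ 1.218 rad (69.8°). The total great-circle distance is δ·R ≈ 1.218 × 6371 ≈ 7757 km, so the target fraction is f = 4600/7757 ≈ 0.593.
Interpolate at f ≈ 0.593 with slerp weights a = sin((1−f)δ)/sin δ ≈ 0.507, b = sin(fδ)/sin δ ≈ 0.704.
p = a·p₁ + b·p₂ ≈ (-0.204, -0.877, -0.436); φ = arcsin(p_z) ≈ -25.83°, λ = atan2(p_y, p_x) ≈ -103.10°.

≈ 26°S, 103°W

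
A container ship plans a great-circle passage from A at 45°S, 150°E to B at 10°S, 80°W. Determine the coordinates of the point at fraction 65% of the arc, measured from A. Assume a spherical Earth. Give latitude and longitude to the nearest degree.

≈ 39°S, 107°W

Convert each endpoint to a unit vector on the sphere (x = cos φ cos λ, y = cos φ sin λ, z = sin φ).
The central angle between the endpoints is δ = arccos(p₁·p₂) ≈ 1.902 rad (109.0°).
Interpolate at f = 0.65 with slerp weights a = sin((1−f)δ)/sin δ ≈ 0.653, b = sin(fδ)/sin δ ≈ 0.999.
p = a·p₁ + b·p₂ ≈ (-0.229, -0.738, -0.635); φ = arcsin(p_z) ≈ -39.43°, λ = atan2(p_y, p_x) ≈ -107.25°.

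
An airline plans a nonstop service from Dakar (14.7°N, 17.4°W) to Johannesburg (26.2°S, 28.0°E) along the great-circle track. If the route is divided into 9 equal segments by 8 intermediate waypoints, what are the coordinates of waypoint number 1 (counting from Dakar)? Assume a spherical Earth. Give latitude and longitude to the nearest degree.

≈ 10°N, 12°W

The haversine formula gives a central angle δ ≈ 1.050 rad (60.2°) between the endpoints.
Interpolate at f = 1/9 with slerp weights a = sin((1−f)δ)/sin δ ≈ 0.926, b = sin(fδ)/sin δ ≈ 0.134.
p = a·p₁ + b·p₂ ≈ (0.961, -0.211, 0.176); φ = arcsin(p_z) ≈ 10.13°, λ = atan2(p_y, p_x) ≈ -12.40°.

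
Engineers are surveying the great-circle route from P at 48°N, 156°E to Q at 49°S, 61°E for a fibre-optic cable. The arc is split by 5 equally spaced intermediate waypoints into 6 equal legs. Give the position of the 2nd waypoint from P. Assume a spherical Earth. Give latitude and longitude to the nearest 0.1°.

≈ 16.9°N, 121.0°E

Write both endpoints as unit vectors p₁, p₂ with components (cos φ cos λ, cos φ sin λ, sin φ).
The central angle between the endpoints is δ = arccos(p₁·p₂) ≈ 2.213 rad (126.8°).
Interpolate at f = 2/6 with slerp weights a = sin((1−f)δ)/sin δ ≈ 1.243, b = sin(fδ)/sin δ ≈ 0.840.
p = a·p₁ + b·p₂ ≈ (-0.493, 0.820, 0.290); φ = arcsin(p_z) ≈ 16.85°, λ = atan2(p_y, p_x) ≈ 120.99°.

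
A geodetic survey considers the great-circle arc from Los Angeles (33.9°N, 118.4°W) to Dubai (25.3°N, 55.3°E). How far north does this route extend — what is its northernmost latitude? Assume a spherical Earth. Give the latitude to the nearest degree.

≈ 85°N

The great circle lies in the plane with unit normal n̂ = (p₁ × p₂)/|p₁ × p₂|.
Here n̂_z ≈ +0.096; the vertex latitude is φ_max = arccos|n̂_z| ≈ 84.5°.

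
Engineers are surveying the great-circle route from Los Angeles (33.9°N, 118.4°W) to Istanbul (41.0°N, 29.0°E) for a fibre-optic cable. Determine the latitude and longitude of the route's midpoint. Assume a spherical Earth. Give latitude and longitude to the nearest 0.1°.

≈ 69.6°N, 53.9°W

Write both endpoints as unit vectors p₁, p₂ with components (cos φ cos λ, cos φ sin λ, sin φ).
The central angle between the endpoints is δ = arccos(p₁·p₂) ≈ 1.733 rad (99.3°).
Interpolate at f = 1/2 with slerp weights a = sin((1−f)δ)/sin δ ≈ 0.772, b = sin(fδ)/sin δ ≈ 0.772.
p = a·p₁ + b·p₂ ≈ (0.205, -0.281, 0.937); φ = arcsin(p_z) ≈ 69.63°, λ = atan2(p_y, p_x) ≈ -53.93°.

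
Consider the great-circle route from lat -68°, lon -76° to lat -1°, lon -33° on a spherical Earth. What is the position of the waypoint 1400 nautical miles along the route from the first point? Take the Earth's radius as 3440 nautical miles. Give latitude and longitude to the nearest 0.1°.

≈ lat -48.4°, lon -50.9°

Write both endpoints as unit vectors p₁, p₂ with components (cos φ cos λ, cos φ sin λ, sin φ).
The central angle between the endpoints is δ = arccos(p₁·p₂) ≈ 1.276 rad (73.1°). The total great-circle distance is δ·R ≈ 1.276 × 3440 ≈ 4391 nmi, so the target fraction is f = 1400/4391 ≈ 0.319.
Interpolate at f ≈ 0.319 with slerp weights a = sin((1−f)δ)/sin δ ≈ 0.798, b = sin(fδ)/sin δ ≈ 0.414.
p = a·p₁ + b·p₂ ≈ (0.419, -0.515, -0.747); φ = arcsin(p_z) ≈ -48.37°, λ = atan2(p_y, p_x) ≈ -50.88°.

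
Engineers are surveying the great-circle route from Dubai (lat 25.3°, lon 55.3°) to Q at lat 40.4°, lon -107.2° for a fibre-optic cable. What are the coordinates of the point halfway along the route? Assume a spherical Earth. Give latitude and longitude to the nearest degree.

≈ lat 75°, lon 3°

Write both endpoints as unit vectors p₁, p₂ with components (cos φ cos λ, cos φ sin λ, sin φ).
The central angle between the endpoints is δ = arccos(p₁·p₂) ≈ 1.960 rad (112.3°).
Interpolate at f = 1/2 with slerp weights a = sin((1−f)δ)/sin δ ≈ 0.898, b = sin(fδ)/sin δ ≈ 0.898.
p = a·p₁ + b·p₂ ≈ (0.260, 0.014, 0.966); φ = arcsin(p_z) ≈ 74.91°, λ = atan2(p_y, p_x) ≈ 3.13°.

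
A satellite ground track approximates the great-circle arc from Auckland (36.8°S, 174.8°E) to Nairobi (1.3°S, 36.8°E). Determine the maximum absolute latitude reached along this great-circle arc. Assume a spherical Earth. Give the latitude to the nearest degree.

≈ 49°S

The great circle lies in the plane with unit normal n̂ = (p₁ × p₂)/|p₁ × p₂|.
Here n̂_z ≈ -0.658; the vertex latitude is φ_max = arccos|n̂_z| ≈ 48.8°.
Check via Clairaut: cos φ_max = |cos φ₁| · sin C = cos(36.8°)·sin(124.7°) ≈ 0.658, again giving ≈ 48.8°.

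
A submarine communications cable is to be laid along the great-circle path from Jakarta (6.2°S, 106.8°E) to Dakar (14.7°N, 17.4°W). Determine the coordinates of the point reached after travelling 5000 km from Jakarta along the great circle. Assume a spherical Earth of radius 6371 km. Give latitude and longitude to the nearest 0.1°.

Write both endpoints as unit vectors p₁, p₂ with components (cos φ cos λ, cos φ sin λ, sin φ).
The central angle between the endpoints is δ = arccos(p₁·p₂) ≈ 2.175 rad (124.6°). The total great-circle distance is δ·R ≈ 2.175 × 6371 ≈ 13855 km, so the target fraction is f = 5000/13855 ≈ 0.361.
Interpolate at f ≈ 0.361 with slerp weights a = sin((1−f)δ)/sin δ ≈ 1.195, b = sin(fδ)/sin δ ≈ 0.859.
p = a·p₁ + b·p₂ ≈ (0.449, 0.889, 0.089); φ = arcsin(p_z) ≈ 5.09°, λ = atan2(p_y, p_x) ≈ 63.20°.

≈ 5.1°N, 63.2°E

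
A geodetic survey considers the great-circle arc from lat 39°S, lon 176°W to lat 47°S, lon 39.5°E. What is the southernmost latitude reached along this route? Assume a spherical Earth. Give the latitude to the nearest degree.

The great circle lies in the plane with unit normal n̂ = (p₁ × p₂)/|p₁ × p₂|.
Here n̂_z ≈ -0.308; the vertex latitude is φ_max = arccos|n̂_z| ≈ 72.1°.

≈ 72°S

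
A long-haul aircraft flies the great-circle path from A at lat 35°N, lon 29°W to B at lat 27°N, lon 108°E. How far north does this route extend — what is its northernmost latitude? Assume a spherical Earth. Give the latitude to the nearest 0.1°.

≈ 58.8°N

The great circle lies in the plane with unit normal n̂ = (p₁ × p₂)/|p₁ × p₂|.
Here n̂_z ≈ +0.517; the vertex latitude is φ_max = arccos|n̂_z| ≈ 58.8°.
Check via Clairaut: cos φ_max = |cos φ₁| · sin C = cos(35.0°)·sin(39.2°) ≈ 0.517, again giving ≈ 58.8°.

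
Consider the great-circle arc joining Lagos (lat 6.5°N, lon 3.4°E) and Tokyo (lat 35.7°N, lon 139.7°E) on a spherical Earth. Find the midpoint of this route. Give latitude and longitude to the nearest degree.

≈ lat 45°N, lon 57°E

From cos δ = sin φ₁ sin φ₂ + cos φ₁ cos φ₂ cos Δλ, the central angle is δ ≈ 2.114 rad (121.1°).
Interpolate at f = 1/2 with slerp weights a = sin((1−f)δ)/sin δ ≈ 1.018, b = sin(fδ)/sin δ ≈ 1.018.
p = a·p₁ + b·p₂ ≈ (0.379, 0.595, 0.709); φ = arcsin(p_z) ≈ 45.16°, λ = atan2(p_y, p_x) ≈ 57.48°.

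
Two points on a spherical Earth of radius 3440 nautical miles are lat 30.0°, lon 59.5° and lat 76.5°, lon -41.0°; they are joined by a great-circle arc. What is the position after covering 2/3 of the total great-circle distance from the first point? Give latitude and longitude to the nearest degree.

Write both endpoints as unit vectors p₁, p₂ with components (cos φ cos λ, cos φ sin λ, sin φ).
The central angle between the endpoints is δ = arccos(p₁·p₂) ≈ 1.105 rad (63.3°).
Interpolate at f = 2/3 with slerp weights a = sin((1−f)δ)/sin δ ≈ 0.403, b = sin(fδ)/sin δ ≈ 0.752.
p = a·p₁ + b·p₂ ≈ (0.310, 0.186, 0.933); φ = arcsin(p_z) ≈ 68.84°, λ = atan2(p_y, p_x) ≈ 30.93°.

≈ lat 69°, lon 31°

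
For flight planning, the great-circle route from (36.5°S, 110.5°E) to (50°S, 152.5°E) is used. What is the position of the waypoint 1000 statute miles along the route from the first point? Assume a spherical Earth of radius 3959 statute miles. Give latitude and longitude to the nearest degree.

≈ (44°S, 127°E)

Convert each endpoint to a unit vector on the sphere (x = cos φ cos λ, y = cos φ sin λ, z = sin φ).
The central angle between the endpoints is δ = arccos(p₁·p₂) ≈ 0.574 rad (32.9°). The total great-circle distance is δ·R ≈ 0.574 × 3959 ≈ 2273 mi, so the target fraction is f = 1000/2273 ≈ 0.440.
Interpolate at f ≈ 0.440 with slerp weights a = sin((1−f)δ)/sin δ ≈ 0.582, b = sin(fδ)/sin δ ≈ 0.460.
p = a·p₁ + b·p₂ ≈ (-0.426, 0.575, -0.699); φ = arcsin(p_z) ≈ -44.32°, λ = atan2(p_y, p_x) ≈ 126.56°.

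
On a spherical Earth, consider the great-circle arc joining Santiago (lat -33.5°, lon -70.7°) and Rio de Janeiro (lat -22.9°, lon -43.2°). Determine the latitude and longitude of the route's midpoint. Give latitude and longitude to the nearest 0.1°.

Convert each endpoint to a unit vector on the sphere (x = cos φ cos λ, y = cos φ sin λ, z = sin φ).
The central angle between the endpoints is δ = arccos(p₁·p₂) ≈ 0.460 rad (26.3°).
Interpolate at f = 1/2 with slerp weights a = sin((1−f)δ)/sin δ ≈ 0.514, b = sin(fδ)/sin δ ≈ 0.514.
p = a·p₁ + b·p₂ ≈ (0.486, -0.728, -0.483); φ = arcsin(p_z) ≈ -28.90°, λ = atan2(p_y, p_x) ≈ -56.25°.

≈ lat -28.9°, lon -56.3°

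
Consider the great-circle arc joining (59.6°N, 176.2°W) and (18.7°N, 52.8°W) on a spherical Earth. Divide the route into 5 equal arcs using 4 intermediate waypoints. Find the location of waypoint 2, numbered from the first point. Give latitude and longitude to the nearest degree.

From cos δ = sin φ₁ sin φ₂ + cos φ₁ cos φ₂ cos Δλ, the central angle is δ ≈ 1.558 rad (89.3°).
Interpolate at f = 2/5 with slerp weights a = sin((1−f)δ)/sin δ ≈ 0.805, b = sin(fδ)/sin δ ≈ 0.584.
p = a·p₁ + b·p₂ ≈ (-0.072, -0.467, 0.881); φ = arcsin(p_z) ≈ 61.78°, λ = atan2(p_y, p_x) ≈ -98.75°.

≈ (62°N, 99°W)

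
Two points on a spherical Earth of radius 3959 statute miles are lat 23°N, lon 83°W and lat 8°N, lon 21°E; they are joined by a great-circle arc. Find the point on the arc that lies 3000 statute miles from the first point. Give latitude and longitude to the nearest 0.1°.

≈ lat 25.2°N, lon 35.2°W

Convert each endpoint to a unit vector on the sphere (x = cos φ cos λ, y = cos φ sin λ, z = sin φ).
The central angle between the endpoints is δ = arccos(p₁·p₂) ≈ 1.738 rad (99.6°). The total great-circle distance is δ·R ≈ 1.738 × 3959 ≈ 6880 mi, so the target fraction is f = 3000/6880 ≈ 0.436.
Interpolate at f ≈ 0.436 with slerp weights a = sin((1−f)δ)/sin δ ≈ 0.842, b = sin(fδ)/sin δ ≈ 0.697.
p = a·p₁ + b·p₂ ≈ (0.739, -0.522, 0.426); φ = arcsin(p_z) ≈ 25.22°, λ = atan2(p_y, p_x) ≈ -35.25°.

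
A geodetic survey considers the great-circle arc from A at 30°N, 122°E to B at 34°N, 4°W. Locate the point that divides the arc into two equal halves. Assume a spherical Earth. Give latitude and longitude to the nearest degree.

Write both endpoints as unit vectors p₁, p₂ with components (cos φ cos λ, cos φ sin λ, sin φ).
The central angle between the endpoints is δ = arccos(p₁·p₂) ≈ 1.714 rad (98.2°).
Interpolate at f = 1/2 with slerp weights a = sin((1−f)δ)/sin δ ≈ 0.764, b = sin(fδ)/sin δ ≈ 0.764.
p = a·p₁ + b·p₂ ≈ (0.281, 0.517, 0.809); φ = arcsin(p_z) ≈ 53.98°, λ = atan2(p_y, p_x) ≈ 61.45°.

≈ 54°N, 61°E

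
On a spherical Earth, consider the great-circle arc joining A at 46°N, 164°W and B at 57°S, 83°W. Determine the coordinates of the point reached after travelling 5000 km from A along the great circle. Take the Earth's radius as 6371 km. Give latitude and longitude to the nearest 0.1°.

≈ 7.6°N, 136.8°W

Write both endpoints as unit vectors p₁, p₂ with components (cos φ cos λ, cos φ sin λ, sin φ).
The central angle between the endpoints is δ = arccos(p₁·p₂) ≈ 2.146 rad (123.0°). The total great-circle distance is δ·R ≈ 2.146 × 6371 ≈ 13673 km, so the target fraction is f = 5000/13673 ≈ 0.366.
Interpolate at f ≈ 0.366 with slerp weights a = sin((1−f)δ)/sin δ ≈ 1.166, b = sin(fδ)/sin δ ≈ 0.842.
p = a·p₁ + b·p₂ ≈ (-0.723, -0.679, 0.132); φ = arcsin(p_z) ≈ 7.60°, λ = atan2(p_y, p_x) ≈ -136.80°.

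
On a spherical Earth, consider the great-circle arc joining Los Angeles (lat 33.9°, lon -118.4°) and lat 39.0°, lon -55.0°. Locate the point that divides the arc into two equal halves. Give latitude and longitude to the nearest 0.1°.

≈ lat 41.0°, lon -87.9°

Write both endpoints as unit vectors p₁, p₂ with components (cos φ cos λ, cos φ sin λ, sin φ).
The central angle between the endpoints is δ = arccos(p₁·p₂) ≈ 0.877 rad (50.2°).
Interpolate at f = 1/2 with slerp weights a = sin((1−f)δ)/sin δ ≈ 0.552, b = sin(fδ)/sin δ ≈ 0.552.
p = a·p₁ + b·p₂ ≈ (0.028, -0.755, 0.655); φ = arcsin(p_z) ≈ 40.96°, λ = atan2(p_y, p_x) ≈ -87.86°.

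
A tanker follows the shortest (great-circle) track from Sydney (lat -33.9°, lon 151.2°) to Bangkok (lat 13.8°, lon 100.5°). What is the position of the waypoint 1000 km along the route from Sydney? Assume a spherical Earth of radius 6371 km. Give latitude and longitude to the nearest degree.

Write both endpoints as unit vectors p₁, p₂ with components (cos φ cos λ, cos φ sin λ, sin φ).
The central angle between the endpoints is δ = arccos(p₁·p₂) ≈ 1.184 rad (67.8°). The total great-circle distance is δ·R ≈ 1.184 × 6371 ≈ 7541 km, so the target fraction is f = 1000/7541 ≈ 0.133.
Interpolate at f ≈ 0.133 with slerp weights a = sin((1−f)δ)/sin δ ≈ 0.924, b = sin(fδ)/sin δ ≈ 0.169.
p = a·p₁ + b·p₂ ≈ (-0.702, 0.531, -0.475); φ = arcsin(p_z) ≈ -28.36°, λ = atan2(p_y, p_x) ≈ 142.91°.

≈ lat -28°, lon 143°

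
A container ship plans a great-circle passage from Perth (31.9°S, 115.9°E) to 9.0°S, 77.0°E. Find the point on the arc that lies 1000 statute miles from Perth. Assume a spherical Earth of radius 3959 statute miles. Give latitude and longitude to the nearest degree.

≈ 25°S, 101°E

Write both endpoints as unit vectors p₁, p₂ with components (cos φ cos λ, cos φ sin λ, sin φ).
The central angle between the endpoints is δ = arccos(p₁·p₂) ≈ 0.745 rad (42.7°). The total great-circle distance is δ·R ≈ 0.745 × 3959 ≈ 2949 mi, so the target fraction is f = 1000/2949 ≈ 0.339.
Interpolate at f ≈ 0.339 with slerp weights a = sin((1−f)δ)/sin δ ≈ 0.697, b = sin(fδ)/sin δ ≈ 0.369.
p = a·p₁ + b·p₂ ≈ (-0.177, 0.887, -0.426); φ = arcsin(p_z) ≈ -25.22°, λ = atan2(p_y, p_x) ≈ 101.26°.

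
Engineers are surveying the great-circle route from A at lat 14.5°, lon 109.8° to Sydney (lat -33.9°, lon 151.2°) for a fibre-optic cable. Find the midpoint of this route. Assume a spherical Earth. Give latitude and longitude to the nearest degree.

≈ lat -10°, lon 129°

Write both endpoints as unit vectors p₁, p₂ with components (cos φ cos λ, cos φ sin λ, sin φ).
The central angle between the endpoints is δ = arccos(p₁·p₂) ≈ 1.089 rad (62.4°).
Interpolate at f = 1/2 with slerp weights a = sin((1−f)δ)/sin δ ≈ 0.585, b = sin(fδ)/sin δ ≈ 0.585.
p = a·p₁ + b·p₂ ≈ (-0.617, 0.766, -0.180); φ = arcsin(p_z) ≈ -10.35°, λ = atan2(p_y, p_x) ≈ 128.84°.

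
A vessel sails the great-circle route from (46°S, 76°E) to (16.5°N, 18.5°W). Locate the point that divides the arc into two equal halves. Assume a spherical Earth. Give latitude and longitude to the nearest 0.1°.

Write both endpoints as unit vectors p₁, p₂ with components (cos φ cos λ, cos φ sin λ, sin φ).
The central angle between the endpoints is δ = arccos(p₁·p₂) ≈ 1.830 rad (104.9°).
Interpolate at f = 1/2 with slerp weights a = sin((1−f)δ)/sin δ ≈ 0.820, b = sin(fδ)/sin δ ≈ 0.820.
p = a·p₁ + b·p₂ ≈ (0.884, 0.303, -0.357); φ = arcsin(p_z) ≈ -20.92°, λ = atan2(p_y, p_x) ≈ 18.94°.

≈ (20.9°S, 18.9°E)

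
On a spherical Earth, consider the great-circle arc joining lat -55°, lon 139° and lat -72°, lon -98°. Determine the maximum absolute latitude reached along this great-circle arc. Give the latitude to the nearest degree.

≈ -78°

The great circle lies in the plane with unit normal n̂ = (p₁ × p₂)/|p₁ × p₂|.
Here n̂_z ≈ +0.203; the vertex latitude is φ_max = arccos|n̂_z| ≈ 78.3°.
Check via Clairaut: cos φ_max = |cos φ₁| · sin C = cos(55.0°)·sin(159.2°) ≈ 0.203, again giving ≈ 78.3°.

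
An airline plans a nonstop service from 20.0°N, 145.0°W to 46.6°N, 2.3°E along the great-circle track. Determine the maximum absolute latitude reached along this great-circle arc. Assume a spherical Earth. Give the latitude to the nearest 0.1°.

The great circle lies in the plane with unit normal n̂ = (p₁ × p₂)/|p₁ × p₂|.
Here n̂_z ≈ +0.365; the vertex latitude is φ_max = arccos|n̂_z| ≈ 68.6°.
Check via Clairaut: cos φ_max = |cos φ₁| · sin C = cos(20.0°)·sin(22.9°) ≈ 0.365, again giving ≈ 68.6°.

≈ 68.6°N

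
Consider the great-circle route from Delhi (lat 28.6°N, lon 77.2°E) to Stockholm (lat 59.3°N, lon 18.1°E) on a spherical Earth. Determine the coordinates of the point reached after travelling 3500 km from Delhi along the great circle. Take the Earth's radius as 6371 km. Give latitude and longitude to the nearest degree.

Write both endpoints as unit vectors p₁, p₂ with components (cos φ cos λ, cos φ sin λ, sin φ).
The central angle between the endpoints is δ = arccos(p₁·p₂) ≈ 0.874 rad (50.1°). The total great-circle distance is δ·R ≈ 0.874 × 6371 ≈ 5568 km, so the target fraction is f = 3500/5568 ≈ 0.629.
Interpolate at f ≈ 0.629 with slerp weights a = sin((1−f)δ)/sin δ ≈ 0.416, b = sin(fδ)/sin δ ≈ 0.681.
p = a·p₁ + b·p₂ ≈ (0.411, 0.464, 0.785); φ = arcsin(p_z) ≈ 51.68°, λ = atan2(p_y, p_x) ≈ 48.45°.

≈ lat 52°N, lon 48°E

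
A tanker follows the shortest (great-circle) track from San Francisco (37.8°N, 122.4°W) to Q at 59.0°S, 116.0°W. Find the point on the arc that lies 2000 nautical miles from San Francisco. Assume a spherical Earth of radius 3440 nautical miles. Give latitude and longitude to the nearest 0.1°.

≈ 4.5°N, 120.6°W

Convert each endpoint to a unit vector on the sphere (x = cos φ cos λ, y = cos φ sin λ, z = sin φ).
The central angle between the endpoints is δ = arccos(p₁·p₂) ≈ 1.692 rad (96.9°). The total great-circle distance is δ·R ≈ 1.692 × 3440 ≈ 5821 nmi, so the target fraction is f = 2000/5821 ≈ 0.344.
Interpolate at f ≈ 0.344 with slerp weights a = sin((1−f)δ)/sin δ ≈ 0.903, b = sin(fδ)/sin δ ≈ 0.553.
p = a·p₁ + b·p₂ ≈ (-0.507, -0.858, 0.079); φ = arcsin(p_z) ≈ 4.53°, λ = atan2(p_y, p_x) ≈ -120.57°.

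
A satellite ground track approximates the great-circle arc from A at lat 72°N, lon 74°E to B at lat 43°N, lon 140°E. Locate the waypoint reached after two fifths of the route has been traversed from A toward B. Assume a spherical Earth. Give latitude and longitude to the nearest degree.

≈ lat 64°N, lon 116°E

The haversine formula gives a central angle δ ≈ 0.737 rad (42.2°) between the endpoints.
Interpolate at f = 2/5 with slerp weights a = sin((1−f)δ)/sin δ ≈ 0.637, b = sin(fδ)/sin δ ≈ 0.432.
p = a·p₁ + b·p₂ ≈ (-0.188, 0.392, 0.900); φ = arcsin(p_z) ≈ 64.21°, λ = atan2(p_y, p_x) ≈ 115.60°.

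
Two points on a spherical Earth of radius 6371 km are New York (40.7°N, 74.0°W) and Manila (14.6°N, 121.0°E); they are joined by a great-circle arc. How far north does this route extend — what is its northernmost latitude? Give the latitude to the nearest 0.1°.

The great circle lies in the plane with unit normal n̂ = (p₁ × p₂)/|p₁ × p₂|.
Here n̂_z ≈ -0.226; the vertex latitude is φ_max = arccos|n̂_z| ≈ 76.9°.

≈ 76.9°N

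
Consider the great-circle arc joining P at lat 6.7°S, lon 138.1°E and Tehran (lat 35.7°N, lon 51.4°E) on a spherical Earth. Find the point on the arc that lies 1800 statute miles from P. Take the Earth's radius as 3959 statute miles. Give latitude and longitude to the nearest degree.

≈ lat 9°N, lon 117°E

Convert each endpoint to a unit vector on the sphere (x = cos φ cos λ, y = cos φ sin λ, z = sin φ).
The central angle between the endpoints is δ = arccos(p₁·p₂) ≈ 1.592 rad (91.2°). The total great-circle distance is δ·R ≈ 1.592 × 3959 ≈ 6305 mi, so the target fraction is f = 1800/6305 ≈ 0.286.
Interpolate at f ≈ 0.286 with slerp weights a = sin((1−f)δ)/sin δ ≈ 0.908, b = sin(fδ)/sin δ ≈ 0.439.
p = a·p₁ + b·p₂ ≈ (-0.449, 0.881, 0.150); φ = arcsin(p_z) ≈ 8.65°, λ = atan2(p_y, p_x) ≈ 116.99°.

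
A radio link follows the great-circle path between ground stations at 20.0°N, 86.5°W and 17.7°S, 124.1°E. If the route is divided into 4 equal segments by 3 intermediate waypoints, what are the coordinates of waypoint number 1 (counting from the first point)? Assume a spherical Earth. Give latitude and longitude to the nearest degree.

≈ 15°N, 126°W

Convert each endpoint to a unit vector on the sphere (x = cos φ cos λ, y = cos φ sin λ, z = sin φ).
The central angle between the endpoints is δ = arccos(p₁·p₂) ≈ 2.635 rad (151.0°).
Interpolate at f = 1/4 with slerp weights a = sin((1−f)δ)/sin δ ≈ 1.895, b = sin(fδ)/sin δ ≈ 1.262.
p = a·p₁ + b·p₂ ≈ (-0.566, -0.781, 0.264); φ = arcsin(p_z) ≈ 15.32°, λ = atan2(p_y, p_x) ≈ -125.90°.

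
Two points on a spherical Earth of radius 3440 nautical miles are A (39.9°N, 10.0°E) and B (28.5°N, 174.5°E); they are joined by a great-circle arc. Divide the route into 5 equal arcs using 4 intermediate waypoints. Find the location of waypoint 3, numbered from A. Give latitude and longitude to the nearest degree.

Convert each endpoint to a unit vector on the sphere (x = cos φ cos λ, y = cos φ sin λ, z = sin φ).
The central angle between the endpoints is δ = arccos(p₁·p₂) ≈ 1.922 rad (110.1°).
Interpolate at f = 3/5 with slerp weights a = sin((1−f)δ)/sin δ ≈ 0.740, b = sin(fδ)/sin δ ≈ 0.973.
p = a·p₁ + b·p₂ ≈ (-0.292, 0.181, 0.939); φ = arcsin(p_z) ≈ 69.92°, λ = atan2(p_y, p_x) ≈ 148.27°.

≈ (70°N, 148°E)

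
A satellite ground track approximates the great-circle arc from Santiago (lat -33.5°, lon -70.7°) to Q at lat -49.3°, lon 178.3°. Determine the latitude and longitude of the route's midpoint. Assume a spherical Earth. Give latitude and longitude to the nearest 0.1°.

Convert each endpoint to a unit vector on the sphere (x = cos φ cos λ, y = cos φ sin λ, z = sin φ).
The central angle between the endpoints is δ = arccos(p₁·p₂) ≈ 1.345 rad (77.1°).
Interpolate at f = 1/2 with slerp weights a = sin((1−f)δ)/sin δ ≈ 0.639, b = sin(fδ)/sin δ ≈ 0.639.
p = a·p₁ + b·p₂ ≈ (-0.240, -0.491, -0.837); φ = arcsin(p_z) ≈ -56.87°, λ = atan2(p_y, p_x) ≈ -116.11°.

≈ lat -56.9°, lon -116.1°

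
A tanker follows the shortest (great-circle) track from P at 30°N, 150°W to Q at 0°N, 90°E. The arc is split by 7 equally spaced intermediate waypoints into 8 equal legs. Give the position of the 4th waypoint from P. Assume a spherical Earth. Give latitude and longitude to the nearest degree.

≈ 28°N, 143°E

The haversine formula gives a central angle δ ≈ 2.019 rad (115.7°) between the endpoints.
Interpolate at f = 4/8 with slerp weights a = sin((1−f)δ)/sin δ ≈ 0.939, b = sin(fδ)/sin δ ≈ 0.939.
p = a·p₁ + b·p₂ ≈ (-0.704, 0.532, 0.470); φ = arcsin(p_z) ≈ 28.00°, λ = atan2(p_y, p_x) ≈ 142.91°.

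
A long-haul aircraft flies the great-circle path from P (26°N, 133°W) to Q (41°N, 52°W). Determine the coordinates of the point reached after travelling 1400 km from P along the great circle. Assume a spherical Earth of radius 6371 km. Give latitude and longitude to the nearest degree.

≈ (33°N, 121°W)

Write both endpoints as unit vectors p₁, p₂ with components (cos φ cos λ, cos φ sin λ, sin φ).
The central angle between the endpoints is δ = arccos(p₁·p₂) ≈ 1.166 rad (66.8°). The total great-circle distance is δ·R ≈ 1.166 × 6371 ≈ 7429 km, so the target fraction is f = 1400/7429 ≈ 0.188.
Interpolate at f ≈ 0.188 with slerp weights a = sin((1−f)δ)/sin δ ≈ 0.883, b = sin(fδ)/sin δ ≈ 0.237.
p = a·p₁ + b·p₂ ≈ (-0.431, -0.721, 0.542); φ = arcsin(p_z) ≈ 32.85°, λ = atan2(p_y, p_x) ≈ -120.85°.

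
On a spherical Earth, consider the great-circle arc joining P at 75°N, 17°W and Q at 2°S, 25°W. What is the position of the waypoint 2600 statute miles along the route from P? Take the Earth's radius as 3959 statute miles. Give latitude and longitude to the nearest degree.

≈ 37°N, 23°W

Convert each endpoint to a unit vector on the sphere (x = cos φ cos λ, y = cos φ sin λ, z = sin φ).
The central angle between the endpoints is δ = arccos(p₁·p₂) ≈ 1.346 rad (77.1°). The total great-circle distance is δ·R ≈ 1.346 × 3959 ≈ 5331 mi, so the target fraction is f = 2600/5331 ≈ 0.488.
Interpolate at f ≈ 0.488 with slerp weights a = sin((1−f)δ)/sin δ ≈ 0.653, b = sin(fδ)/sin δ ≈ 0.626.
p = a·p₁ + b·p₂ ≈ (0.729, -0.314, 0.609); φ = arcsin(p_z) ≈ 37.49°, λ = atan2(p_y, p_x) ≈ -23.30°.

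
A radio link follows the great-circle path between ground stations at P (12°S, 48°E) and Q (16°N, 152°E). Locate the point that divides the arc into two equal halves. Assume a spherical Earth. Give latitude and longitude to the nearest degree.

≈ (3°N, 99°E)

From cos δ = sin φ₁ sin φ₂ + cos φ₁ cos φ₂ cos Δλ, the central angle is δ ≈ 1.860 rad (106.5°).
Interpolate at f = 1/2 with slerp weights a = sin((1−f)δ)/sin δ ≈ 0.836, b = sin(fδ)/sin δ ≈ 0.836.
p = a·p₁ + b·p₂ ≈ (-0.162, 0.985, 0.057); φ = arcsin(p_z) ≈ 3.25°, λ = atan2(p_y, p_x) ≈ 99.36°.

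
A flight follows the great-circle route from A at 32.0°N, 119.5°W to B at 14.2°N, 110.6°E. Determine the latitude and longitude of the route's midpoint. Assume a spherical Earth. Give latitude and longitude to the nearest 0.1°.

≈ 44.9°N, 167.4°E

Write both endpoints as unit vectors p₁, p₂ with components (cos φ cos λ, cos φ sin λ, sin φ).
The central angle between the endpoints is δ = arccos(p₁·p₂) ≈ 1.979 rad (113.4°).
Interpolate at f = 1/2 with slerp weights a = sin((1−f)δ)/sin δ ≈ 0.911, b = sin(fδ)/sin δ ≈ 0.911.
p = a·p₁ + b·p₂ ≈ (-0.691, 0.154, 0.706); φ = arcsin(p_z) ≈ 44.92°, λ = atan2(p_y, p_x) ≈ 167.42°.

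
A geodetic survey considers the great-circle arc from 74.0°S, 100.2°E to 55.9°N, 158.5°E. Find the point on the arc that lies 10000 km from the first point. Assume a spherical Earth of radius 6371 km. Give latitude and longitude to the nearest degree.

The haversine formula gives a central angle δ ≈ 2.367 rad (135.6°) between the endpoints. The total great-circle distance is δ·R ≈ 2.367 × 6371 ≈ 15081 km, so the target fraction is f = 10000/15081 ≈ 0.663.
Interpolate at f ≈ 0.663 with slerp weights a = sin((1−f)δ)/sin δ ≈ 1.023, b = sin(fδ)/sin δ ≈ 1.430.
p = a·p₁ + b·p₂ ≈ (-0.796, 0.571, 0.200); φ = arcsin(p_z) ≈ 11.56°, λ = atan2(p_y, p_x) ≈ 144.32°.

≈ 12°N, 144°E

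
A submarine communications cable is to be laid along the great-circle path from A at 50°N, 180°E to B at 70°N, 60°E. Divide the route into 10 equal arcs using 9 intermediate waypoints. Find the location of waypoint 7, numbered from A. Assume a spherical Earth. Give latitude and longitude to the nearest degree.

≈ 76°N, 112°E

Write both endpoints as unit vectors p₁, p₂ with components (cos φ cos λ, cos φ sin λ, sin φ).
The central angle between the endpoints is δ = arccos(p₁·p₂) ≈ 0.915 rad (52.4°).
Interpolate at f = 7/10 with slerp weights a = sin((1−f)δ)/sin δ ≈ 0.342, b = sin(fδ)/sin δ ≈ 0.754.
p = a·p₁ + b·p₂ ≈ (-0.091, 0.223, 0.970); φ = arcsin(p_z) ≈ 76.05°, λ = atan2(p_y, p_x) ≈ 112.15°.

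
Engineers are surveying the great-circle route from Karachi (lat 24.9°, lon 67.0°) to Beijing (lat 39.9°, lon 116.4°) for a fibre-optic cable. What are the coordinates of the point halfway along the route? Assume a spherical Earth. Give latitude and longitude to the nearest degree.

≈ lat 35°, lon 89°

Write both endpoints as unit vectors p₁, p₂ with components (cos φ cos λ, cos φ sin λ, sin φ).
The central angle between the endpoints is δ = arccos(p₁·p₂) ≈ 0.763 rad (43.7°).
Interpolate at f = 1/2 with slerp weights a = sin((1−f)δ)/sin δ ≈ 0.539, b = sin(fδ)/sin δ ≈ 0.539.
p = a·p₁ + b·p₂ ≈ (0.007, 0.820, 0.572); φ = arcsin(p_z) ≈ 34.92°, λ = atan2(p_y, p_x) ≈ 89.50°.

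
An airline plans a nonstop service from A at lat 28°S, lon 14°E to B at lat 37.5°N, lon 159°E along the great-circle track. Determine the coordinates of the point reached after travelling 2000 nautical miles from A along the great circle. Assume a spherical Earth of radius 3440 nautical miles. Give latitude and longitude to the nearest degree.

≈ lat 10°S, lon 44°E

Convert each endpoint to a unit vector on the sphere (x = cos φ cos λ, y = cos φ sin λ, z = sin φ).
The central angle between the endpoints is δ = arccos(p₁·p₂) ≈ 2.605 rad (149.3°). The total great-circle distance is δ·R ≈ 2.605 × 3440 ≈ 8962 nmi, so the target fraction is f = 2000/8962 ≈ 0.223.
Interpolate at f ≈ 0.223 with slerp weights a = sin((1−f)δ)/sin δ ≈ 1.760, b = sin(fδ)/sin δ ≈ 1.075.
p = a·p₁ + b·p₂ ≈ (0.711, 0.681, -0.172); φ = arcsin(p_z) ≈ -9.89°, λ = atan2(p_y, p_x) ≈ 43.77°.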